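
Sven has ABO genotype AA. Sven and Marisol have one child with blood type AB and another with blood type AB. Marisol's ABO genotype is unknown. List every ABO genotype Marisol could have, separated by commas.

For each candidate genotype of Marisol, check whether crossing it with AA can produce every observed child phenotype.
  AA → possible child types {A} ✗
  AB → possible child types {A, AB} ✓
  AO → possible child types {A} ✗
  BB → possible child types {AB} ✓
  BO → possible child types {A, AB} ✓
  OO → possible child types {A} ✗

AB, BB, BO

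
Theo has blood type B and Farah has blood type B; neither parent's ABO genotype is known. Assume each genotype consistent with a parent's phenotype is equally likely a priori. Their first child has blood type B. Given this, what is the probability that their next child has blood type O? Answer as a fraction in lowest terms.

1/20

Possible genotypes: Theo ∈ {I^B I^B, I^B i}; Farah ∈ {I^B I^B, I^B i}.
Weight each parental genotype pair by prior × P(type-B child):
  I^B I^B × I^B I^B: posterior weight 4/15; P(next child type O) = 0.
  I^B I^B × I^B i: posterior weight 4/15; P(next child type O) = 0.
  I^B i × I^B I^B: posterior weight 4/15; P(next child type O) = 0.
  I^B i × I^B i: posterior weight 1/5; P(next child type O) = 1/4.
Weighted sum = 1/20.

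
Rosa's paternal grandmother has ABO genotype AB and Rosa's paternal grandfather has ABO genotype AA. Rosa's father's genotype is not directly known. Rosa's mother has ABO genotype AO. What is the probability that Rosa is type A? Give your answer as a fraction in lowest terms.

3/4

Rosa's father's ABO genotype from AB × AA: 1/2 AA, 1/2 AB.
Crossing each possibility with the mother AO and summing P(type A): 1/2·1 + 1/2·1/2 = 3/4.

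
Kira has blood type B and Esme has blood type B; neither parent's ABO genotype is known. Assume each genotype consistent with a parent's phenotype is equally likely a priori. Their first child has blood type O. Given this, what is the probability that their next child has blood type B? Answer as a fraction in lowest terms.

Possible genotypes: Kira ∈ {I^B I^B, I^B i}; Esme ∈ {I^B I^B, I^B i}.
Weight each parental genotype pair by prior × P(type-O child):
  I^B i × I^B i: posterior weight 1; P(next child type B) = 3/4.
Weighted sum = 3/4.

3/4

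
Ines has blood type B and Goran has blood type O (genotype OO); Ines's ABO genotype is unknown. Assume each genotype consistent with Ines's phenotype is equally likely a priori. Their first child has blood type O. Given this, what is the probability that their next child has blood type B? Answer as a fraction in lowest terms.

Possible genotypes: Ines ∈ {BB, BO}; Goran ∈ {OO}.
Weight each parental genotype pair by prior × P(type-O child):
  BO × OO: posterior weight 1; P(next child type B) = 1/2.
Weighted sum = 1/2.

1/2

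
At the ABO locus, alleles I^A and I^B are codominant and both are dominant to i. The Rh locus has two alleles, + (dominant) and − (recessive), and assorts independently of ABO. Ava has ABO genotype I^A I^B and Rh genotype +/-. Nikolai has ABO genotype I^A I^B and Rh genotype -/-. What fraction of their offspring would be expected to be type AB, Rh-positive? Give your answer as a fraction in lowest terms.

1/4

ABO cross I^A I^B × I^A I^B → offspring phenotypes: 1/4 A, 1/4 B, 1/2 AB.
Rh cross +/- × -/- → 1/2 Rh+, 1/2 Rh-.
Independent loci: P(type AB, Rh-positive) = 1/2 × 1/2 = 1/4.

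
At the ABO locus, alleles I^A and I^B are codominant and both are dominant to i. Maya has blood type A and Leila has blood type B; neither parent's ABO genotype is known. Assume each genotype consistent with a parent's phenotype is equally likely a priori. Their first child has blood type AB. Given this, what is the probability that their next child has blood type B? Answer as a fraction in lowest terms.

5/36

Possible genotypes: Maya ∈ {I^A I^A, I^A i}; Leila ∈ {I^B I^B, I^B i}.
Weight each parental genotype pair by prior × P(type-AB child):
  I^A I^A × I^B I^B: posterior weight 4/9; P(next child type B) = 0.
  I^A I^A × I^B i: posterior weight 2/9; P(next child type B) = 0.
  I^A i × I^B I^B: posterior weight 2/9; P(next child type B) = 1/2.
  I^A i × I^B i: posterior weight 1/9; P(next child type B) = 1/4.
Weighted sum = 5/36.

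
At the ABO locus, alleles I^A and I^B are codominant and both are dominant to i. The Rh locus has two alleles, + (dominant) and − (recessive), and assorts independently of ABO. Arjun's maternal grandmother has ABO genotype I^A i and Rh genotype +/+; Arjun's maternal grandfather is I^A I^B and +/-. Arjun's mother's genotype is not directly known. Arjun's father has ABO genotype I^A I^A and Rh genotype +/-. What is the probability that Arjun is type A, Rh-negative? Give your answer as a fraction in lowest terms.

3/32

Arjun's mother's ABO genotype from I^A i × I^A I^B: 1/4 I^A I^A, 1/4 I^A I^B, 1/4 I^A i, 1/4 I^B i.
Crossing each possibility with the father I^A I^A and summing P(type A): 1/4·1 + 1/4·1/2 + 1/4·1 + 1/4·1/2 = 3/4.
Similarly for Rh via the mother's Rh distribution: P(Rh-) = 1/8.
Independent loci: 3/4 × 1/8 = 3/32.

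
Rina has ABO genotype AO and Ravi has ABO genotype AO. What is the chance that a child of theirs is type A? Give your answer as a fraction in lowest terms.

3/4

ABO cross AO × AO → offspring phenotypes: 1/4 O, 3/4 A.
So P(type A) = 3/4.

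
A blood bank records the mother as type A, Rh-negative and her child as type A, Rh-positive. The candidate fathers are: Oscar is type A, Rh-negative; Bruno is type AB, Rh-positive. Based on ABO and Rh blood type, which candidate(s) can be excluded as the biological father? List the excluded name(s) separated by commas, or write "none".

Oscar

A candidate is excluded only if no genotype consistent with his phenotype could produce a type A, Rh-positive child with a type A, Rh-negative mother.
Oscar (type A, Rh-): no genotype consistent with that phenotype can produce a type-A Rh+ child with a type-A mother.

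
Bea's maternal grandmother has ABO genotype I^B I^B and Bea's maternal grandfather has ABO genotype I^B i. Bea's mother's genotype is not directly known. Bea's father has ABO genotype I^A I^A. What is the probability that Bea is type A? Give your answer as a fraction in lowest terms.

Bea's mother's ABO genotype from I^B I^B × I^B i: 1/2 I^B I^B, 1/2 I^B i.
Crossing each possibility with the father I^A I^A and summing P(type A): 1/2·0 + 1/2·1/2 = 1/4.

1/4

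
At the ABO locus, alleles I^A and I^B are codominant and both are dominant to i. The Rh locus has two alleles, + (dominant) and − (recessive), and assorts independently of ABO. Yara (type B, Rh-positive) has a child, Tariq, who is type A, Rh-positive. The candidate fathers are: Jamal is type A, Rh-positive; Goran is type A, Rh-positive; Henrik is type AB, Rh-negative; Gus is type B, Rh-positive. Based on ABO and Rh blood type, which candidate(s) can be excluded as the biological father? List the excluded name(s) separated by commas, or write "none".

Gus

A candidate is excluded only if no genotype consistent with his phenotype could produce a type A, Rh-positive child with a type B, Rh-positive mother.
Gus (type B, Rh+): no genotype consistent with that phenotype can produce a type-A Rh+ child with a type-B mother.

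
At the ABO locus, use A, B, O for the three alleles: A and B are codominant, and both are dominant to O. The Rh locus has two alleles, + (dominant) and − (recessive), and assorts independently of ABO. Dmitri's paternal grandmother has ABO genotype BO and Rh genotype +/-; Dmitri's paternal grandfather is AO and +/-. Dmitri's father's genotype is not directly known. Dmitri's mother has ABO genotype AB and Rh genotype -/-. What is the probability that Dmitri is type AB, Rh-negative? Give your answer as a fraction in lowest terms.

Dmitri's father's ABO genotype from BO × AO: 1/4 AB, 1/4 AO, 1/4 BO, 1/4 OO.
Crossing each possibility with the mother AB and summing P(type AB): 1/4·1/2 + 1/4·1/4 + 1/4·1/4 + 1/4·0 = 1/4.
Similarly for Rh via the father's Rh distribution: P(Rh-) = 1/2.
Independent loci: 1/4 × 1/2 = 1/8.

1/8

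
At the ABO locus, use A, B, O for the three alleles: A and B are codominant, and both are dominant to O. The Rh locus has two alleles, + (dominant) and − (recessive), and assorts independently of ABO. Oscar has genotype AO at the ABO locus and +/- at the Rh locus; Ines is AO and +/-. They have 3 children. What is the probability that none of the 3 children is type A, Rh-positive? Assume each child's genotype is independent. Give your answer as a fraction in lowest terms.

ABO cross AO × AO → 1/4 O, 3/4 A.
Rh cross +/- × +/- → 3/4 Rh+, 1/4 Rh-; so P(type A, Rh-positive) = 3/4 × 3/4 = 9/16 per child.
P(not type A, Rh-positive) = 7/16 for one child; (7/16)^3 = 343/4096.

343/4096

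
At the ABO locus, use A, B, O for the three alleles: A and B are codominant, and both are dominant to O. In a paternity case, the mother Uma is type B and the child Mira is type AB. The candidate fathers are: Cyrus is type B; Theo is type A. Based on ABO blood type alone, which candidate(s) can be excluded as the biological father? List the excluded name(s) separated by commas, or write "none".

Cyrus

A candidate is excluded only if no genotype consistent with his phenotype could produce a type AB child with a type B mother.
Cyrus (type B): no genotype consistent with that phenotype can produce a type-AB child with a type-B mother.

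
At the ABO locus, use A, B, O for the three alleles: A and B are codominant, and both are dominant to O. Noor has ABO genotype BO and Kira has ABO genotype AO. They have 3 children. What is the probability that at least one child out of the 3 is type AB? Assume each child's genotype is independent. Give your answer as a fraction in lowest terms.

ABO cross BO × AO → 1/4 O, 1/4 A, 1/4 B, 1/4 AB.
So P(type AB) = 1/4 per child.
P(none) = (3/4)^3 = 27/64; P(at least one) = 1 − 27/64 = 37/64.

37/64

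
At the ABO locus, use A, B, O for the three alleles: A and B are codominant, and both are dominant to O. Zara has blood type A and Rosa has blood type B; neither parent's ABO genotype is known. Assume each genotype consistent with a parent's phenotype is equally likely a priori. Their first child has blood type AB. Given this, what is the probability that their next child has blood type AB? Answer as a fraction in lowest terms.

Possible genotypes: Zara ∈ {AA, AO}; Rosa ∈ {BB, BO}.
Weight each parental genotype pair by prior × P(type-AB child):
  AA × BB: posterior weight 4/9; P(next child type AB) = 1.
  AA × BO: posterior weight 2/9; P(next child type AB) = 1/2.
  AO × BB: posterior weight 2/9; P(next child type AB) = 1/2.
  AO × BO: posterior weight 1/9; P(next child type AB) = 1/4.
Weighted sum = 25/36.

25/36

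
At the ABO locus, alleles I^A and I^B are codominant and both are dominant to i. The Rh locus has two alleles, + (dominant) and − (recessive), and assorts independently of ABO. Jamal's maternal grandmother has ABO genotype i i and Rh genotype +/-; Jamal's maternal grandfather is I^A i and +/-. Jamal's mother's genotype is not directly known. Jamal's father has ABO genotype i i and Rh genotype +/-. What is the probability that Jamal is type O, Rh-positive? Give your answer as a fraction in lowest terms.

9/16

Jamal's mother's ABO genotype from i i × I^A i: 1/2 I^A i, 1/2 i i.
Crossing each possibility with the father i i and summing P(type O): 1/2·1/2 + 1/2·1 = 3/4.
Similarly for Rh via the mother's Rh distribution: P(Rh+) = 3/4.
Independent loci: 3/4 × 3/4 = 9/16.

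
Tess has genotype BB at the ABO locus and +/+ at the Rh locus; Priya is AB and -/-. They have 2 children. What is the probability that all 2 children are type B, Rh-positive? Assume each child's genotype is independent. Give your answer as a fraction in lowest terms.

ABO cross BB × AB → 1/2 B, 1/2 AB.
Rh cross +/+ × -/- → 1 Rh+; so P(type B, Rh-positive) = 1/2 × 1 = 1/2 per child.
All 2 independent: (1/2)^2 = 1/4.

1/4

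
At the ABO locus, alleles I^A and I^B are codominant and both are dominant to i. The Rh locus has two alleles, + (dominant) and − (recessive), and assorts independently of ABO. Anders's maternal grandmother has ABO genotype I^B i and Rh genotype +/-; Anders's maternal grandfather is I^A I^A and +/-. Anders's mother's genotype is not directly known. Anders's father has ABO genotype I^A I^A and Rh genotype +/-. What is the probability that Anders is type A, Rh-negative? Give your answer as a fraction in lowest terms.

Anders's mother's ABO genotype from I^B i × I^A I^A: 1/2 I^A I^B, 1/2 I^A i.
Crossing each possibility with the father I^A I^A and summing P(type A): 1/2·1/2 + 1/2·1 = 3/4.
Similarly for Rh via the mother's Rh distribution: P(Rh-) = 1/4.
Independent loci: 3/4 × 1/4 = 3/16.

3/16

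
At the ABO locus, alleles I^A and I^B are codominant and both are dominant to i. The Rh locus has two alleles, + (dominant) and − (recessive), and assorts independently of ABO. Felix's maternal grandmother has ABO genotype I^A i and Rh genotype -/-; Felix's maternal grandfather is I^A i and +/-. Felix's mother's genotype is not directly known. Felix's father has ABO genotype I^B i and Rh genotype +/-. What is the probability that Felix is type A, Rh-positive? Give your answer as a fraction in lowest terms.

5/32

Felix's mother's ABO genotype from I^A i × I^A i: 1/4 I^A I^A, 1/2 I^A i, 1/4 i i.
Crossing each possibility with the father I^B i and summing P(type A): 1/4·1/2 + 1/2·1/4 + 1/4·0 = 1/4.
Similarly for Rh via the mother's Rh distribution: P(Rh+) = 5/8.
Independent loci: 1/4 × 5/8 = 5/32.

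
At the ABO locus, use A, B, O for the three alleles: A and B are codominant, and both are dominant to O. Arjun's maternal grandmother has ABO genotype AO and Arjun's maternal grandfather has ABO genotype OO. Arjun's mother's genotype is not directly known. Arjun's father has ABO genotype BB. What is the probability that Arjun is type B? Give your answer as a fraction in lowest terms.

3/4

Arjun's mother's ABO genotype from AO × OO: 1/2 AO, 1/2 OO.
Crossing each possibility with the father BB and summing P(type B): 1/2·1/2 + 1/2·1 = 3/4.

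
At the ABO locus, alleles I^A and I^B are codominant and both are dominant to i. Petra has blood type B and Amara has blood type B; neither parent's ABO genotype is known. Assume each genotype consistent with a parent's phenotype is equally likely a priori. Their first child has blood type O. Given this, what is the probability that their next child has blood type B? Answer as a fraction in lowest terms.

3/4

Possible genotypes: Petra ∈ {I^B I^B, I^B i}; Amara ∈ {I^B I^B, I^B i}.
Weight each parental genotype pair by prior × P(type-O child):
  I^B i × I^B i: posterior weight 1; P(next child type B) = 3/4.
Weighted sum = 3/4.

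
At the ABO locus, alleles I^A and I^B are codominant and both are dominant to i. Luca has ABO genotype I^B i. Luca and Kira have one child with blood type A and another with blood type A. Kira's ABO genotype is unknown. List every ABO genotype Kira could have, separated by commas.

I^A I^A, I^A I^B, I^A i

For each candidate genotype of Kira, check whether crossing it with I^B i can produce every observed child phenotype.
  I^A I^A → possible child types {A, AB} ✓
  I^A I^B → possible child types {A, B, AB} ✓
  I^A i → possible child types {O, A, B, AB} ✓
  I^B I^B → possible child types {B} ✗
  I^B i → possible child types {O, B} ✗
  i i → possible child types {O, B} ✗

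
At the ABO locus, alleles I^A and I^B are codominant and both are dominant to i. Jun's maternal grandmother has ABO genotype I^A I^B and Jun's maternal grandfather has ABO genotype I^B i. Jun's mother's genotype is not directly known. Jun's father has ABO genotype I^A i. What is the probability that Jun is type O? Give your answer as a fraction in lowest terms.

Jun's mother's ABO genotype from I^A I^B × I^B i: 1/4 I^A I^B, 1/4 I^A i, 1/4 I^B I^B, 1/4 I^B i.
Crossing each possibility with the father I^A i and summing P(type O): 1/4·0 + 1/4·1/4 + 1/4·0 + 1/4·1/4 = 1/8.

1/8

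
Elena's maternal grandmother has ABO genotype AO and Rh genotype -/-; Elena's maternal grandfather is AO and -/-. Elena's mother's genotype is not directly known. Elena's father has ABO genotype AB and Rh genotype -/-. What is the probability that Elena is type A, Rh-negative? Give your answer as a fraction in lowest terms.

1/2

Elena's mother's ABO genotype from AO × AO: 1/4 AA, 1/2 AO, 1/4 OO.
Crossing each possibility with the father AB and summing P(type A): 1/4·1/2 + 1/2·1/2 + 1/4·1/2 = 1/2.
Similarly for Rh via the mother's Rh distribution: P(Rh-) = 1.
Independent loci: 1/2 × 1 = 1/2.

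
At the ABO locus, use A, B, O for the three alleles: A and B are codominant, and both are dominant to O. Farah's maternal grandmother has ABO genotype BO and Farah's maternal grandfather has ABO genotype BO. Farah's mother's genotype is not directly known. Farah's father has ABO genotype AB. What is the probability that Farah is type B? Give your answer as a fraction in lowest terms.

1/2

Farah's mother's ABO genotype from BO × BO: 1/4 BB, 1/2 BO, 1/4 OO.
Crossing each possibility with the father AB and summing P(type B): 1/4·1/2 + 1/2·1/2 + 1/4·1/2 = 1/2.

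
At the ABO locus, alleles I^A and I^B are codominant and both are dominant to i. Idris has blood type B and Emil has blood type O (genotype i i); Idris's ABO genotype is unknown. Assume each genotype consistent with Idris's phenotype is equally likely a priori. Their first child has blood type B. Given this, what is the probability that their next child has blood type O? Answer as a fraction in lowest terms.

1/6

Possible genotypes: Idris ∈ {I^B I^B, I^B i}; Emil ∈ {i i}.
Weight each parental genotype pair by prior × P(type-B child):
  I^B I^B × i i: posterior weight 2/3; P(next child type O) = 0.
  I^B i × i i: posterior weight 1/3; P(next child type O) = 1/2.
Weighted sum = 1/6.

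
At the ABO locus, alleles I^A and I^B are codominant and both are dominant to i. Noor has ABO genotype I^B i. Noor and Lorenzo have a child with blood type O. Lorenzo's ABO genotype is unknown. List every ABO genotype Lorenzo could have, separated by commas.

I^A i, I^B i, i i

For each candidate genotype of Lorenzo, check whether crossing it with I^B i can produce every observed child phenotype.
  I^A I^A → possible child types {A, AB} ✗
  I^A I^B → possible child types {A, B, AB} ✗
  I^A i → possible child types {O, A, B, AB} ✓
  I^B I^B → possible child types {B} ✗
  I^B i → possible child types {O, B} ✓
  i i → possible child types {O, B} ✓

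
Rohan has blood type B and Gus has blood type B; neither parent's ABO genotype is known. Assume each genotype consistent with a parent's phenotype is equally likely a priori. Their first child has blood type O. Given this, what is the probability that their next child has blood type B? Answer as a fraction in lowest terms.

3/4

Possible genotypes: Rohan ∈ {BB, BO}; Gus ∈ {BB, BO}.
Weight each parental genotype pair by prior × P(type-O child):
  BO × BO: posterior weight 1; P(next child type B) = 3/4.
Weighted sum = 3/4.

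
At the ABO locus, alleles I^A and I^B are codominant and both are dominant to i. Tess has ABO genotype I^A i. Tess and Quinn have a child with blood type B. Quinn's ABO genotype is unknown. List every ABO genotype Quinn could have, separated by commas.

For each candidate genotype of Quinn, check whether crossing it with I^A i can produce every observed child phenotype.
  I^A I^A → possible child types {A} ✗
  I^A I^B → possible child types {A, B, AB} ✓
  I^A i → possible child types {O, A} ✗
  I^B I^B → possible child types {B, AB} ✓
  I^B i → possible child types {O, A, B, AB} ✓
  i i → possible child types {O, A} ✗

I^A I^B, I^B I^B, I^B i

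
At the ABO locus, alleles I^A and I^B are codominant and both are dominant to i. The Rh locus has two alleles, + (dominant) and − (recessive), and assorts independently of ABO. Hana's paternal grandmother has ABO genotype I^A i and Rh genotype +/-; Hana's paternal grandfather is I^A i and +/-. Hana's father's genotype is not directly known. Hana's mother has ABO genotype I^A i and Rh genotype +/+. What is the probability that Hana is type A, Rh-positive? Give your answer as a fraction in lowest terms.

3/4

Hana's father's ABO genotype from I^A i × I^A i: 1/4 I^A I^A, 1/2 I^A i, 1/4 i i.
Crossing each possibility with the mother I^A i and summing P(type A): 1/4·1 + 1/2·3/4 + 1/4·1/2 = 3/4.
Similarly for Rh via the father's Rh distribution: P(Rh+) = 1.
Independent loci: 3/4 × 1 = 3/4.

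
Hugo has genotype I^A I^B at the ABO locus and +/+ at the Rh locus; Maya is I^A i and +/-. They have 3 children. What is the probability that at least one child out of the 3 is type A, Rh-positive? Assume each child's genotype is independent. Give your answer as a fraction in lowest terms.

7/8

ABO cross I^A I^B × I^A i → 1/2 A, 1/4 B, 1/4 AB.
Rh cross +/+ × +/- → 1 Rh+; so P(type A, Rh-positive) = 1/2 × 1 = 1/2 per child.
P(none) = (1/2)^3 = 1/8; P(at least one) = 1 − 1/8 = 7/8.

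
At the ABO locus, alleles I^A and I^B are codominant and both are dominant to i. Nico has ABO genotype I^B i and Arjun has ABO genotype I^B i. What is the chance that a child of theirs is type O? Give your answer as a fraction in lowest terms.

1/4

ABO cross I^B i × I^B i → offspring phenotypes: 1/4 O, 3/4 B.
So P(type O) = 1/4.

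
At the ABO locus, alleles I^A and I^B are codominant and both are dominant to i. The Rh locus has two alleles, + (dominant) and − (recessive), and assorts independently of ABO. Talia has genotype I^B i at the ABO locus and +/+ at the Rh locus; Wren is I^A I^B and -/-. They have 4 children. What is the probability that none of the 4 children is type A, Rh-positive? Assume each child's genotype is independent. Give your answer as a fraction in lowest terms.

ABO cross I^B i × I^A I^B → 1/4 A, 1/2 B, 1/4 AB.
Rh cross +/+ × -/- → 1 Rh+; so P(type A, Rh-positive) = 1/4 × 1 = 1/4 per child.
P(not type A, Rh-positive) = 3/4 for one child; (3/4)^4 = 81/256.

81/256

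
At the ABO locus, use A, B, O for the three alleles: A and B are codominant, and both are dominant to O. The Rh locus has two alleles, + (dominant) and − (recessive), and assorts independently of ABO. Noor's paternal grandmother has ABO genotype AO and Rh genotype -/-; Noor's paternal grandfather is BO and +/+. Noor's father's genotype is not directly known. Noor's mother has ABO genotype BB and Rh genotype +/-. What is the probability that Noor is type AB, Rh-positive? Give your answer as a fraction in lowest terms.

Noor's father's ABO genotype from AO × BO: 1/4 AB, 1/4 AO, 1/4 BO, 1/4 OO.
Crossing each possibility with the mother BB and summing P(type AB): 1/4·1/2 + 1/4·1/2 + 1/4·0 + 1/4·0 = 1/4.
Similarly for Rh via the father's Rh distribution: P(Rh+) = 3/4.
Independent loci: 1/4 × 3/4 = 3/16.

3/16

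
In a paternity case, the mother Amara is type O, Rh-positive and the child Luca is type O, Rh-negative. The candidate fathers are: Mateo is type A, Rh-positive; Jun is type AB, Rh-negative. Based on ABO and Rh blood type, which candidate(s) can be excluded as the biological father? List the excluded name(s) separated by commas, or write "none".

Jun

A candidate is excluded only if no genotype consistent with his phenotype could produce a type O, Rh-negative child with a type O, Rh-positive mother.
Jun (type AB, Rh-): no genotype consistent with that phenotype can produce a type-O Rh- child with a type-O mother.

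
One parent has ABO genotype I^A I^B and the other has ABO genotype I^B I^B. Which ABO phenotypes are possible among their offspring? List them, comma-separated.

Gametes from I^A I^B × I^B I^B give offspring ABO genotypes I^A I^B, I^B I^B, i.e. phenotypes B, AB.

B, AB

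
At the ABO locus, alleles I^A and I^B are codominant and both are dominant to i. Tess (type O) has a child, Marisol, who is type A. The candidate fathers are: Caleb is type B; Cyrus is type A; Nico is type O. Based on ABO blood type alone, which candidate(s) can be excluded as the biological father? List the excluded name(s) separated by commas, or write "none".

A candidate is excluded only if no genotype consistent with his phenotype could produce a type A child with a type O mother.
Caleb (type B): no genotype consistent with that phenotype can produce a type-A child with a type-O mother.
Nico (type O): no genotype consistent with that phenotype can produce a type-A child with a type-O mother.

Caleb, Nico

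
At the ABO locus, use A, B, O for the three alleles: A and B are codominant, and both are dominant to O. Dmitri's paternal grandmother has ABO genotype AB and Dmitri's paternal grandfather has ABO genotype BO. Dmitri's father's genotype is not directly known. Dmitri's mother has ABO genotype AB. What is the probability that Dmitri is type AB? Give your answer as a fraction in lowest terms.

3/8

Dmitri's father's ABO genotype from AB × BO: 1/4 AB, 1/4 AO, 1/4 BB, 1/4 BO.
Crossing each possibility with the mother AB and summing P(type AB): 1/4·1/2 + 1/4·1/4 + 1/4·1/2 + 1/4·1/4 = 3/8.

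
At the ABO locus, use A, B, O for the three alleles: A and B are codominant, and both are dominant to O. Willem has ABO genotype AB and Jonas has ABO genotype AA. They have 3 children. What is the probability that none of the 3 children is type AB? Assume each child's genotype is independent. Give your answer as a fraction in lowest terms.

1/8

ABO cross AB × AA → 1/2 A, 1/2 AB.
So P(type AB) = 1/2 per child.
P(not type AB) = 1/2 for one child; (1/2)^3 = 1/8.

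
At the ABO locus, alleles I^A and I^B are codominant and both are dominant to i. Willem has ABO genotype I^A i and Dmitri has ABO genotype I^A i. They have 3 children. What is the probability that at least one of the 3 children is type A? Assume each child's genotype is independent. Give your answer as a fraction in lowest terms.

ABO cross I^A i × I^A i → 1/4 O, 3/4 A.
So P(type A) = 3/4 per child.
P(none) = (1/4)^3 = 1/64; P(at least one) = 1 − 1/64 = 63/64.

63/64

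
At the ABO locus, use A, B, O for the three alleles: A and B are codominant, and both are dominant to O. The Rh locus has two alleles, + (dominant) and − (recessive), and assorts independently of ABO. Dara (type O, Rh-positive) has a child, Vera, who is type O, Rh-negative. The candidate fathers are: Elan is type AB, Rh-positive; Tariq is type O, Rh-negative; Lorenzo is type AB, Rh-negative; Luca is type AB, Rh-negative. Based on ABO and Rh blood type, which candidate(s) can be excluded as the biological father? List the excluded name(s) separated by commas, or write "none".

A candidate is excluded only if no genotype consistent with his phenotype could produce a type O, Rh-negative child with a type O, Rh-positive mother.
Elan (type AB, Rh+): no genotype consistent with that phenotype can produce a type-O Rh- child with a type-O mother.
Lorenzo (type AB, Rh-): no genotype consistent with that phenotype can produce a type-O Rh- child with a type-O mother.
Luca (type AB, Rh-): no genotype consistent with that phenotype can produce a type-O Rh- child with a type-O mother.

Elan, Lorenzo, Luca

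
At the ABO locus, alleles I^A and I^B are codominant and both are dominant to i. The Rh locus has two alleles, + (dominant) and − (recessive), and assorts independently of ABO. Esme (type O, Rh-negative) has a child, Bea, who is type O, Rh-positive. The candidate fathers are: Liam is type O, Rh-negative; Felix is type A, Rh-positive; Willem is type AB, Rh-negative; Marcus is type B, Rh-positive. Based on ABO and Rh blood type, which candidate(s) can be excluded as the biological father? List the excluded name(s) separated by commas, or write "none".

Liam, Willem

A candidate is excluded only if no genotype consistent with his phenotype could produce a type O, Rh-positive child with a type O, Rh-negative mother.
Liam (type O, Rh-): no genotype consistent with that phenotype can produce a type-O Rh+ child with a type-O mother.
Willem (type AB, Rh-): no genotype consistent with that phenotype can produce a type-O Rh+ child with a type-O mother.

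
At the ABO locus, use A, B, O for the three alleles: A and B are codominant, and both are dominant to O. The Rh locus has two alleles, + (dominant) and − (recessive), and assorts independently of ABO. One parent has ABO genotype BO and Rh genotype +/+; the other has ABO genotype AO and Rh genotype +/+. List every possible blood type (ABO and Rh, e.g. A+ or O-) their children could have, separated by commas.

O+, A+, B+, AB+

Gametes from BO × AO give offspring ABO genotypes AB, AO, BO, OO, i.e. phenotypes O, A, B, AB.
Rh cross +/+ × +/+ → phenotypes Rh+.
Combining independently: O+, A+, B+, AB+.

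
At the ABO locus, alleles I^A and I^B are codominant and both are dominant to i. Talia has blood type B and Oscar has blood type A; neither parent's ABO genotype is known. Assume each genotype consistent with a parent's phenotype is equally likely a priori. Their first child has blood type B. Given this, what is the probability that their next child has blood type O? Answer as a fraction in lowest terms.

Possible genotypes: Talia ∈ {I^B I^B, I^B i}; Oscar ∈ {I^A I^A, I^A i}.
Weight each parental genotype pair by prior × P(type-B child):
  I^B I^B × I^A i: posterior weight 2/3; P(next child type O) = 0.
  I^B i × I^A i: posterior weight 1/3; P(next child type O) = 1/4.
Weighted sum = 1/12.

1/12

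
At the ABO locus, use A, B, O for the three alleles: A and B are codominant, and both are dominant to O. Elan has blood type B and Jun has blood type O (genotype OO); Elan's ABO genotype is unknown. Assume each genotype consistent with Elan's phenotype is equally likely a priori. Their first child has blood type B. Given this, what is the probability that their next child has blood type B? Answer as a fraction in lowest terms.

Possible genotypes: Elan ∈ {BB, BO}; Jun ∈ {OO}.
Weight each parental genotype pair by prior × P(type-B child):
  BB × OO: posterior weight 2/3; P(next child type B) = 1.
  BO × OO: posterior weight 1/3; P(next child type B) = 1/2.
Weighted sum = 5/6.

5/6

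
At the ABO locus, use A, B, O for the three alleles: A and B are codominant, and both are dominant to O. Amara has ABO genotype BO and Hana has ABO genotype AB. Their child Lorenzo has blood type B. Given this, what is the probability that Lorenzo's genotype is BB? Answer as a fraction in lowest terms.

Cross BO × AB → 1/4 AB, 1/4 AO, 1/4 BB, 1/4 BO.
Type-B genotypes among offspring: BB (1/4), BO (1/4); total 1/2.
P(BB | type B) = (1/4) / (1/2) = 1/2.

1/2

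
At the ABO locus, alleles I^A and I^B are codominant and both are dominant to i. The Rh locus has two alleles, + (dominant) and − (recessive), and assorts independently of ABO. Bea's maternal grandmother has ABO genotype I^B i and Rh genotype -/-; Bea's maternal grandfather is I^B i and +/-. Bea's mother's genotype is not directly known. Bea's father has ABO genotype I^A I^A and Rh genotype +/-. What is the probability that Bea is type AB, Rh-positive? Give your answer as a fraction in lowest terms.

5/16

Bea's mother's ABO genotype from I^B i × I^B i: 1/4 I^B I^B, 1/2 I^B i, 1/4 i i.
Crossing each possibility with the father I^A I^A and summing P(type AB): 1/4·1 + 1/2·1/2 + 1/4·0 = 1/2.
Similarly for Rh via the mother's Rh distribution: P(Rh+) = 5/8.
Independent loci: 1/2 × 5/8 = 5/16.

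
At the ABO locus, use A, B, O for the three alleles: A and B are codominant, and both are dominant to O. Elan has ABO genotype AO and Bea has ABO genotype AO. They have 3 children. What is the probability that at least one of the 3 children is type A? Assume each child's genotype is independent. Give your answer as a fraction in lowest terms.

63/64

ABO cross AO × AO → 1/4 O, 3/4 A.
So P(type A) = 3/4 per child.
P(none) = (1/4)^3 = 1/64; P(at least one) = 1 − 1/64 = 63/64.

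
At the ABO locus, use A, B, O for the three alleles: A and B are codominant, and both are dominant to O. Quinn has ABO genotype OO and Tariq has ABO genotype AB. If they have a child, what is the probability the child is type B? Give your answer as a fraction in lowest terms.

1/2

ABO cross OO × AB → offspring phenotypes: 1/2 A, 1/2 B.
So P(type B) = 1/2.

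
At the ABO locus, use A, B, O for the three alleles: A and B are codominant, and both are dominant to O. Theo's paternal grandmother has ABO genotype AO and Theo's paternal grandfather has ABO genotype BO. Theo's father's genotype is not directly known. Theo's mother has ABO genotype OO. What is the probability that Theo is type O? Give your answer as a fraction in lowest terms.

1/2

Theo's father's ABO genotype from AO × BO: 1/4 AB, 1/4 AO, 1/4 BO, 1/4 OO.
Crossing each possibility with the mother OO and summing P(type O): 1/4·0 + 1/4·1/2 + 1/4·1/2 + 1/4·1 = 1/2.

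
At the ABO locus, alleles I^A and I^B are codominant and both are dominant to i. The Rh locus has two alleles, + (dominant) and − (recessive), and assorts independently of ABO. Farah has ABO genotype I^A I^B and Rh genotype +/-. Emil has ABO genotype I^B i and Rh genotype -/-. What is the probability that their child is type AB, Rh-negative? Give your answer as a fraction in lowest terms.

1/8

ABO cross I^A I^B × I^B i → offspring phenotypes: 1/4 A, 1/2 B, 1/4 AB.
Rh cross +/- × -/- → 1/2 Rh+, 1/2 Rh-.
Independent loci: P(type AB, Rh-negative) = 1/4 × 1/2 = 1/8.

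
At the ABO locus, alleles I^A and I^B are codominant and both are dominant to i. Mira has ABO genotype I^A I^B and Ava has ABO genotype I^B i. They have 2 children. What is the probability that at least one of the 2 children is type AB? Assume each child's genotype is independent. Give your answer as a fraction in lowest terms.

ABO cross I^A I^B × I^B i → 1/4 A, 1/2 B, 1/4 AB.
So P(type AB) = 1/4 per child.
P(none) = (3/4)^2 = 9/16; P(at least one) = 1 − 9/16 = 7/16.

7/16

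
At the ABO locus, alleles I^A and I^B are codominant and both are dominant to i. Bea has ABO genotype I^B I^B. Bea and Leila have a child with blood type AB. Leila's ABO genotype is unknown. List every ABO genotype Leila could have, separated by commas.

I^A I^A, I^A I^B, I^A i

For each candidate genotype of Leila, check whether crossing it with I^B I^B can produce every observed child phenotype.
  I^A I^A → possible child types {AB} ✓
  I^A I^B → possible child types {B, AB} ✓
  I^A i → possible child types {B, AB} ✓
  I^B I^B → possible child types {B} ✗
  I^B i → possible child types {B} ✗
  i i → possible child types {B} ✗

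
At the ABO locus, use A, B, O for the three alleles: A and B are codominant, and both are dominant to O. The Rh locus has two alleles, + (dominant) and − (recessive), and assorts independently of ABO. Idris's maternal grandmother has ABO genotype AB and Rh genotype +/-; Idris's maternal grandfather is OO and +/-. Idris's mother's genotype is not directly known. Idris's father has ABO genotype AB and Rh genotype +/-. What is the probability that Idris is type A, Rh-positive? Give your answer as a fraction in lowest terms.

Idris's mother's ABO genotype from AB × OO: 1/2 AO, 1/2 BO.
Crossing each possibility with the father AB and summing P(type A): 1/2·1/2 + 1/2·1/4 = 3/8.
Similarly for Rh via the mother's Rh distribution: P(Rh+) = 3/4.
Independent loci: 3/8 × 3/4 = 9/32.

9/32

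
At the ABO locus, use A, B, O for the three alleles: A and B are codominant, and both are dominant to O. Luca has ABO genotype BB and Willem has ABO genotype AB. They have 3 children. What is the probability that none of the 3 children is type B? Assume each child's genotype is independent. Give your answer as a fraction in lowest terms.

1/8

ABO cross BB × AB → 1/2 B, 1/2 AB.
So P(type B) = 1/2 per child.
P(not type B) = 1/2 for one child; (1/2)^3 = 1/8.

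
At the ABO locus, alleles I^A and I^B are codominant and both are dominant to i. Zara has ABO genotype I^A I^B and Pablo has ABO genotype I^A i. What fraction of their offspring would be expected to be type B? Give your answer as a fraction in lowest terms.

1/4

ABO cross I^A I^B × I^A i → offspring phenotypes: 1/2 A, 1/4 B, 1/4 AB.
So P(type B) = 1/4.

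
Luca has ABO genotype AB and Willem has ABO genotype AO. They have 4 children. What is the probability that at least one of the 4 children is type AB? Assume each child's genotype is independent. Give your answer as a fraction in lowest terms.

ABO cross AB × AO → 1/2 A, 1/4 B, 1/4 AB.
So P(type AB) = 1/4 per child.
P(none) = (3/4)^4 = 81/256; P(at least one) = 1 − 81/256 = 175/256.

175/256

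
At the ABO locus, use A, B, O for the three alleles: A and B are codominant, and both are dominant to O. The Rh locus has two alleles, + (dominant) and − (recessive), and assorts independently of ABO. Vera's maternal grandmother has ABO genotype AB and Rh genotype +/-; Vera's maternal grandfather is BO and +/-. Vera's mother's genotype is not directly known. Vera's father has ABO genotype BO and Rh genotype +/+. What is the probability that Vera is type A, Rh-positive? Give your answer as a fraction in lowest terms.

1/8

Vera's mother's ABO genotype from AB × BO: 1/4 AB, 1/4 AO, 1/4 BB, 1/4 BO.
Crossing each possibility with the father BO and summing P(type A): 1/4·1/4 + 1/4·1/4 + 1/4·0 + 1/4·0 = 1/8.
Similarly for Rh via the mother's Rh distribution: P(Rh+) = 1.
Independent loci: 1/8 × 1 = 1/8.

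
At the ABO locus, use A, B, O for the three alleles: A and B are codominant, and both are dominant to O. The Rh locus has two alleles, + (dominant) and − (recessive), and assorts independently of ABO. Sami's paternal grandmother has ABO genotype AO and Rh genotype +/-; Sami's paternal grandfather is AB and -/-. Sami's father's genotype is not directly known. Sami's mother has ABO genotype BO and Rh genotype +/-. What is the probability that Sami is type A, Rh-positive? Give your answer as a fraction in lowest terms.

Sami's father's ABO genotype from AO × AB: 1/4 AA, 1/4 AB, 1/4 AO, 1/4 BO.
Crossing each possibility with the mother BO and summing P(type A): 1/4·1/2 + 1/4·1/4 + 1/4·1/4 + 1/4·0 = 1/4.
Similarly for Rh via the father's Rh distribution: P(Rh+) = 5/8.
Independent loci: 1/4 × 5/8 = 5/32.

5/32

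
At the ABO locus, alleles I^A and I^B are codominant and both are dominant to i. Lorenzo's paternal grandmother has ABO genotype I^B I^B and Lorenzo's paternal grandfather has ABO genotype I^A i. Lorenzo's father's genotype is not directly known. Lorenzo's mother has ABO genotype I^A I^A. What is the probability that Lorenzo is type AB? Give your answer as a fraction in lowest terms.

Lorenzo's father's ABO genotype from I^B I^B × I^A i: 1/2 I^A I^B, 1/2 I^B i.
Crossing each possibility with the mother I^A I^A and summing P(type AB): 1/2·1/2 + 1/2·1/2 = 1/2.

1/2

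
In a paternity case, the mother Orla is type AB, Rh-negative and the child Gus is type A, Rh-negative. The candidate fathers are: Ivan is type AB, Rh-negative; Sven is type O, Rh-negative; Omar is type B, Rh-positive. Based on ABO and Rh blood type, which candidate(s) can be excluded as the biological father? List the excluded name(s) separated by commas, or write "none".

none

A candidate is excluded only if no genotype consistent with his phenotype could produce a type A, Rh-negative child with a type AB, Rh-negative mother.
Every candidate has at least one consistent genotype combination, so none can be excluded.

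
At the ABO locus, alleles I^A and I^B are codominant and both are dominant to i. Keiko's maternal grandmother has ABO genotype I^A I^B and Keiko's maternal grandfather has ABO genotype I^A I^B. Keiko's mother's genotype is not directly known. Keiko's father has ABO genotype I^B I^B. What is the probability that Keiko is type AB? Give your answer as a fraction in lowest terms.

1/2

Keiko's mother's ABO genotype from I^A I^B × I^A I^B: 1/4 I^A I^A, 1/2 I^A I^B, 1/4 I^B I^B.
Crossing each possibility with the father I^B I^B and summing P(type AB): 1/4·1 + 1/2·1/2 + 1/4·0 = 1/2.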